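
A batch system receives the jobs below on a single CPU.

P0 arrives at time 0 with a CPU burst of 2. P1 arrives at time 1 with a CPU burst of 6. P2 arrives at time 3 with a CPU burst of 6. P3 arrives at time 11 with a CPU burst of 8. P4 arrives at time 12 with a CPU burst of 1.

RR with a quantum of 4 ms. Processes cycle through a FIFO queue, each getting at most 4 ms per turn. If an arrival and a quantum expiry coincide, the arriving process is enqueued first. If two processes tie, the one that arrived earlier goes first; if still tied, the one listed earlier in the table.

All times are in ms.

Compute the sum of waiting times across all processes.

Timeline: | P0 0-2 | P1 2-6 | P2 6-10 | P1 10-12 | P2 12-14 | P3 14-18 | P4 18-19 | P3 19-23 |
Completion: P0=2  P1=12  P2=14  P3=23  P4=19
Turnaround (C−A): P0=2  P1=11  P2=11  P3=12  P4=7
Waiting = turnaround − burst: P0=0, P1=5, P2=5, P3=4, P4=6
Total waiting = 0 + 5 + 5 + 4 + 6 = 20

20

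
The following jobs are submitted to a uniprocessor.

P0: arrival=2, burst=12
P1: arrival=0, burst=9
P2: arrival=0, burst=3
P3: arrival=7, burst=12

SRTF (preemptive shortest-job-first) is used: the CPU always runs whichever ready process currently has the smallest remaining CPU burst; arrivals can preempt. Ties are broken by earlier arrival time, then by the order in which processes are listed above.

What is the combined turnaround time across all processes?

Timeline: | P2 0-3 | P1 3-12 | P0 12-24 | P3 24-36 |
Completion: P0=24  P1=12  P2=3  P3=36
Turnaround (C−A): P0=22  P1=12  P2=3  P3=29
Turnaround = completion − arrival: P0=22, P1=12, P2=3, P3=29
Total turnaround = 22 + 12 + 3 + 29 = 66

66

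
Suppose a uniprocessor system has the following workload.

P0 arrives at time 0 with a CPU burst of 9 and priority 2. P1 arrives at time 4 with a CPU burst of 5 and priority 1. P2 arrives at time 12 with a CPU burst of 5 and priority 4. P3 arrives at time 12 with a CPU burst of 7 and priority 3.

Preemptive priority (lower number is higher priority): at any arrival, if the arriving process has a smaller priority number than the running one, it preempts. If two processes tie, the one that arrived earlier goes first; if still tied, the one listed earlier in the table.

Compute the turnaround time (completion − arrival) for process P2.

Timeline: | P0 0-4 | P1 4-9 | P0 9-14 | P3 14-21 | P2 21-26 |
Completion: P0=14  P1=9  P2=26  P3=21
Turnaround (C−A): P0=14  P1=5  P2=14  P3=9
Turnaround(P2) = completion − arrival = 26 − 12 = 14

14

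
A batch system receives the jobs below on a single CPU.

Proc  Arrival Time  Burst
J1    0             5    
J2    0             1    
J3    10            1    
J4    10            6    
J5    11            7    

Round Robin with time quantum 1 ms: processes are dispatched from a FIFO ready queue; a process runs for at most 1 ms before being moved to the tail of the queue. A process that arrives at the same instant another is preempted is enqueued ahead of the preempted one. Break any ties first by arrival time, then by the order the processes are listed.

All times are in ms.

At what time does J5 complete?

Schedule: | J1 0-1 | J2 1-2 | J1 2-6 | idle 6-10 | J3 10-11 | J4 11-12 | J5 12-13 | J4 13-14 | J5 14-15 | J4 15-16 | J5 16-17 | J4 17-18 | J5 18-19 | J4 19-20 | J5 20-21 | J4 21-22 | J5 22-24 |
Completion: J1=6  J2=2  J3=11  J4=22  J5=24
Turnaround (C−A): J1=6  J2=2  J3=1  J4=12  J5=13

24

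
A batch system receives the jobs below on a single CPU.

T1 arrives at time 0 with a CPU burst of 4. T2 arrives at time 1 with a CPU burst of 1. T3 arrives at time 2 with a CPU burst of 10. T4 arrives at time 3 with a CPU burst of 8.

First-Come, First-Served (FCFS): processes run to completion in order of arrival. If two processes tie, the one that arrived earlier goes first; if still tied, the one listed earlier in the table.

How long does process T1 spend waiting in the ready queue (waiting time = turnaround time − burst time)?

0

Timeline: | T1 0-4 | T2 4-5 | T3 5-15 | T4 15-23 |
Completion: T1=4  T2=5  T3=15  T4=23
Waiting(T1) = turnaround − burst = 4 − 4 = 0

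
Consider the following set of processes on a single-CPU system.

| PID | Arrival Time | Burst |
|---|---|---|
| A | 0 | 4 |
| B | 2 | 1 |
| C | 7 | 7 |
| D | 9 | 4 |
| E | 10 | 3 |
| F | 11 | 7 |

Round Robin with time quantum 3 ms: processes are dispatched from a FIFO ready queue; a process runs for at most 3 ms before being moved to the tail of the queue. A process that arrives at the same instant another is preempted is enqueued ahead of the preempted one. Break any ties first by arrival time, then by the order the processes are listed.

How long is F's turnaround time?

17

Gantt: | A 0-3 | B 3-4 | A 4-5 | idle 5-7 | C 7-10 | D 10-13 | E 13-16 | C 16-19 | F 19-22 | D 22-23 | C 23-24 | F 24-28 |
Completion: A=5  B=4  C=24  D=23  E=16  F=28
Turnaround (C−A): A=5  B=2  C=17  D=14  E=6  F=17
Turnaround(F) = completion − arrival = 28 − 11 = 17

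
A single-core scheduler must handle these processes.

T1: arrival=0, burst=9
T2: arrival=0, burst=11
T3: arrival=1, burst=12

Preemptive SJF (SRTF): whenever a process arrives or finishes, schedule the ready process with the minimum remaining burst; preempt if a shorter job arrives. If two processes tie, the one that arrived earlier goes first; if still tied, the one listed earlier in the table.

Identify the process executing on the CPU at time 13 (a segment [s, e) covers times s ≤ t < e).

T2

Gantt: | T1 0-9 | T2 9-20 | T3 20-32 |
Completion: T1=9  T2=20  T3=32
Turnaround (C−A): T1=9  T2=20  T3=31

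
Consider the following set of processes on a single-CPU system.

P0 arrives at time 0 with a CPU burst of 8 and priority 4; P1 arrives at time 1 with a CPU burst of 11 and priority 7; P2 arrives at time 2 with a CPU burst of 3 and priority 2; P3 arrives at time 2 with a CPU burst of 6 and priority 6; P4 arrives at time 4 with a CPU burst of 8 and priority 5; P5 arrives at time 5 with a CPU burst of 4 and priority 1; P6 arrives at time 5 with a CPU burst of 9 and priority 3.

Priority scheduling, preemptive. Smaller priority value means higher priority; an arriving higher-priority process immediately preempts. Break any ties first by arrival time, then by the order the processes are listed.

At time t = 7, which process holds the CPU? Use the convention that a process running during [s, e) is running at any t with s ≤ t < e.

Timeline: | P0 0-2 | P2 2-5 | P5 5-9 | P6 9-18 | P0 18-24 | P4 24-32 | P3 32-38 | P1 38-49 |
Completion: P0=24  P1=49  P2=5  P3=38  P4=32  P5=9  P6=18

P5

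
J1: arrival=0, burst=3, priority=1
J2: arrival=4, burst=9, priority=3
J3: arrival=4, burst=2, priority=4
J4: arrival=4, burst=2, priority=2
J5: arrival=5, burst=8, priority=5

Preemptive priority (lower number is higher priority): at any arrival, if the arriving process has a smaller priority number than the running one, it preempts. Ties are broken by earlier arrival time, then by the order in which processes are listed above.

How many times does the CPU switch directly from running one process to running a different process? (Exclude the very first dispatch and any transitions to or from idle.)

3

Timeline: | J1 0-3 | idle 3-4 | J4 4-6 | J2 6-15 | J3 15-17 | J5 17-25 |
Completion: J1=3  J2=15  J3=17  J4=6  J5=25
Turnaround (C−A): J1=3  J2=11  J3=13  J4=2  J5=20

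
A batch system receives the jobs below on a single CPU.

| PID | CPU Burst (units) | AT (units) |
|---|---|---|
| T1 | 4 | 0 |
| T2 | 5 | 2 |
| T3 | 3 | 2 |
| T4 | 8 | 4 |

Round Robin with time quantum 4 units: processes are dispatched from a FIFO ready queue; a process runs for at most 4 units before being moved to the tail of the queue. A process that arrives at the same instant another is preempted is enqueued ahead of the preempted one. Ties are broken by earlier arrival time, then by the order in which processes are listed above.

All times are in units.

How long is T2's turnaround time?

Timeline: | T1 0-4 | T2 4-8 | T3 8-11 | T4 11-15 | T2 15-16 | T4 16-20 |
Completion: T1=4  T2=16  T3=11  T4=20
Turnaround (C−A): T1=4  T2=14  T3=9  T4=16
Turnaround(T2) = completion − arrival = 16 − 2 = 14

14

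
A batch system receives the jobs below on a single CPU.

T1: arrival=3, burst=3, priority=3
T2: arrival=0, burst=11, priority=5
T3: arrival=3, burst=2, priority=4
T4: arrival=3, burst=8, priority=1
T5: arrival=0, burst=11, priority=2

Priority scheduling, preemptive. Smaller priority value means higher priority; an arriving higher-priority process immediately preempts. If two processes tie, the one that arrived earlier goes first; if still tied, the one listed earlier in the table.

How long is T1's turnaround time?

19

Timeline: | T5 0-3 | T4 3-11 | T5 11-19 | T1 19-22 | T3 22-24 | T2 24-35 |
Completion: T1=22  T2=35  T3=24  T4=11  T5=19
Turnaround (C−A): T1=19  T2=35  T3=21  T4=8  T5=19
Turnaround(T1) = completion − arrival = 22 − 3 = 19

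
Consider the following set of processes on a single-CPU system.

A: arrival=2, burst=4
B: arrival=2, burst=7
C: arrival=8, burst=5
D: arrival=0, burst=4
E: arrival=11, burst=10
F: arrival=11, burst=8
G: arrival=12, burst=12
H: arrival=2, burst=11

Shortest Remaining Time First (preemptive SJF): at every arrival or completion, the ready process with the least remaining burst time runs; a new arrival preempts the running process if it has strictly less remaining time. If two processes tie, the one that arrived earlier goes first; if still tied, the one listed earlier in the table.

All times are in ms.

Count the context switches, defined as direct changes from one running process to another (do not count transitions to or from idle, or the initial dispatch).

Schedule: | D 0-4 | A 4-8 | C 8-13 | B 13-20 | F 20-28 | E 28-38 | H 38-49 | G 49-61 |
Completion: A=8  B=20  C=13  D=4  E=38  F=28  G=61  H=49
Turnaround (C−A): A=6  B=18  C=5  D=4  E=27  F=17  G=49  H=47

7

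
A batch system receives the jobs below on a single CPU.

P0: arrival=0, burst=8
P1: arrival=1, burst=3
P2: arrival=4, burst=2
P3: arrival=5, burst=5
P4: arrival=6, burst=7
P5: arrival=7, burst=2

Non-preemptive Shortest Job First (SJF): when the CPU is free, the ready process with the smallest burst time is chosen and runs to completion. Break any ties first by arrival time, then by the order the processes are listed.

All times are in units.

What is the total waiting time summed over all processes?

Schedule: | P0 0-8 | P2 8-10 | P5 10-12 | P1 12-15 | P3 15-20 | P4 20-27 |
Completion: P0=8  P1=15  P2=10  P3=20  P4=27  P5=12
Turnaround (C−A): P0=8  P1=14  P2=6  P3=15  P4=21  P5=5
Waiting = turnaround − burst: P0=0, P1=11, P2=4, P3=10, P4=14, P5=3
Total waiting = 0 + 11 + 4 + 10 + 14 + 3 = 42

42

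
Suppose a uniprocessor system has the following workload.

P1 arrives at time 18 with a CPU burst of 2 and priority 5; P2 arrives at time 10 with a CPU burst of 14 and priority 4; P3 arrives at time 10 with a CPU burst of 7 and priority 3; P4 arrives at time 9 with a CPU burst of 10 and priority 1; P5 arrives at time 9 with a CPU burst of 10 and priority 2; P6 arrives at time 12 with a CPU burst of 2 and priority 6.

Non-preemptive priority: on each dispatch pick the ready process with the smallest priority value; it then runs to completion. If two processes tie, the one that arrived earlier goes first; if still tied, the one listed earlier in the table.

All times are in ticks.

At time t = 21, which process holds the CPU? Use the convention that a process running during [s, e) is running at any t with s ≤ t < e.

P5

Timeline: | idle 0-9 | P4 9-19 | P5 19-29 | P3 29-36 | P2 36-50 | P1 50-52 | P6 52-54 |
Completion: P1=52  P2=50  P3=36  P4=19  P5=29  P6=54
Turnaround (C−A): P1=34  P2=40  P3=26  P4=10  P5=20  P6=42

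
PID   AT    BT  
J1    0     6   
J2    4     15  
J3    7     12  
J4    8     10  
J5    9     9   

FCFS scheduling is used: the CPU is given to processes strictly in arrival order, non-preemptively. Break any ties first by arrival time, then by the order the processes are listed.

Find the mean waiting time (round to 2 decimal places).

15.00

Gantt: | J1 0-6 | J2 6-21 | J3 21-33 | J4 33-43 | J5 43-52 |
Completion: J1=6  J2=21  J3=33  J4=43  J5=52
Turnaround (C−A): J1=6  J2=17  J3=26  J4=35  J5=43
Waiting times: J1=0, J2=2, J3=14, J4=25, J5=34
Average waiting = (0+2+14+25+34) / 5 = 75/5 = 15.00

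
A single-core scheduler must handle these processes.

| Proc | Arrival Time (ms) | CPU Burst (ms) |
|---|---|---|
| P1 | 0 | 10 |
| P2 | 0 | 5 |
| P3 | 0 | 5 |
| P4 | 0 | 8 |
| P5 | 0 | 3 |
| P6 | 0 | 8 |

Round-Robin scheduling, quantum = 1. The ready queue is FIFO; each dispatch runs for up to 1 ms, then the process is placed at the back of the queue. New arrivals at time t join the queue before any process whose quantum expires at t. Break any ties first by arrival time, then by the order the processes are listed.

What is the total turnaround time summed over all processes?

180

Gantt: | P1 0-1 | P2 1-2 | P3 2-3 | P4 3-4 | P5 4-5 | P6 5-6 | P1 6-7 | P2 7-8 | P3 8-9 | P4 9-10 | P5 10-11 | P6 11-12 | P1 12-13 | P2 13-14 | P3 14-15 | P4 15-16 | P5 16-17 | P6 17-18 | P1 18-19 | P2 19-20 | P3 20-21 | P4 21-22 | P6 22-23 | P1 23-24 | P2 24-25 | P3 25-26 | P4 26-27 | P6 27-28 | P1 28-29 | P4 29-30 | P6 30-31 | P1 31-32 | P4 32-33 | P6 33-34 | P1 34-35 | P4 35-36 | P6 36-37 | P1 37-39 |
Completion: P1=39  P2=25  P3=26  P4=36  P5=17  P6=37
Turnaround (C−A): P1=39  P2=25  P3=26  P4=36  P5=17  P6=37
Turnaround = completion − arrival: P1=39, P2=25, P3=26, P4=36, P5=17, P6=37
Total turnaround = 39 + 25 + 26 + 36 + 17 + 37 = 180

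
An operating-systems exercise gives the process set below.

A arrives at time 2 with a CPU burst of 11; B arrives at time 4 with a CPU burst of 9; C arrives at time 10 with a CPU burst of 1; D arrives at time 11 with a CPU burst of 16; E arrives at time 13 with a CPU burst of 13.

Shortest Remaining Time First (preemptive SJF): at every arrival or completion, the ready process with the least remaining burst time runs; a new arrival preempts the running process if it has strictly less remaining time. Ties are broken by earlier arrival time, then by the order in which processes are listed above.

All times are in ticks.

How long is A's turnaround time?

12

Gantt: | idle 0-2 | A 2-10 | C 10-11 | A 11-14 | B 14-23 | E 23-36 | D 36-52 |
Completion: A=14  B=23  C=11  D=52  E=36
Turnaround (C−A): A=12  B=19  C=1  D=41  E=23
Turnaround(A) = completion − arrival = 14 − 2 = 12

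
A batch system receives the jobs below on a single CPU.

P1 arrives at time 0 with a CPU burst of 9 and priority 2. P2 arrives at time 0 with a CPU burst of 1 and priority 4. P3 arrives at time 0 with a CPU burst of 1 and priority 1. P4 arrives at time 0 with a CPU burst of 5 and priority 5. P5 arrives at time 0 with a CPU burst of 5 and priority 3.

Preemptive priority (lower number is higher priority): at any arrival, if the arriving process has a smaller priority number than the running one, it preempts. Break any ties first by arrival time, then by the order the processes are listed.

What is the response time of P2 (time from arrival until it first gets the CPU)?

15

Timeline: | P3 0-1 | P1 1-10 | P5 10-15 | P2 15-16 | P4 16-21 |
Completion: P1=10  P2=16  P3=1  P4=21  P5=15
Turnaround (C−A): P1=10  P2=16  P3=1  P4=21  P5=15
Response(P2) = first start − arrival = 15 − 0 = 15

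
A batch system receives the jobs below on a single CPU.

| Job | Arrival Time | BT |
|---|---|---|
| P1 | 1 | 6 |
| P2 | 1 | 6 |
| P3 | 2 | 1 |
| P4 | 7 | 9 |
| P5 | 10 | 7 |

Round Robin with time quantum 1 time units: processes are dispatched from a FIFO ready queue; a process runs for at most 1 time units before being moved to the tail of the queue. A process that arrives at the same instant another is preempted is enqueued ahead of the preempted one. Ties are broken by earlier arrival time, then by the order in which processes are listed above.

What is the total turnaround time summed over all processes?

79

Gantt: | idle 0-1 | P1 1-2 | P2 2-3 | P3 3-4 | P1 4-5 | P2 5-6 | P1 6-7 | P2 7-8 | P4 8-9 | P1 9-10 | P2 10-11 | P4 11-12 | P5 12-13 | P1 13-14 | P2 14-15 | P4 15-16 | P5 16-17 | P1 17-18 | P2 18-19 | P4 19-20 | P5 20-21 | P4 21-22 | P5 22-23 | P4 23-24 | P5 24-25 | P4 25-26 | P5 26-27 | P4 27-28 | P5 28-29 | P4 29-30 |
Completion: P1=18  P2=19  P3=4  P4=30  P5=29
Turnaround = completion − arrival: P1=17, P2=18, P3=2, P4=23, P5=19
Total turnaround = 17 + 18 + 2 + 23 + 19 = 79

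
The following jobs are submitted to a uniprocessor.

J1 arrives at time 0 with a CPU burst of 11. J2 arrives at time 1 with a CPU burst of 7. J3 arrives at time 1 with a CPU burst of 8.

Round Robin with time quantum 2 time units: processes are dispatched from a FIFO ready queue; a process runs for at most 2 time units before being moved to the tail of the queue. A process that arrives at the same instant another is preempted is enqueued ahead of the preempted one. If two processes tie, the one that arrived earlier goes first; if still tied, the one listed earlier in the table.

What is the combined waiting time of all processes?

Gantt: | J1 0-2 | J2 2-4 | J3 4-6 | J1 6-8 | J2 8-10 | J3 10-12 | J1 12-14 | J2 14-16 | J3 16-18 | J1 18-20 | J2 20-21 | J3 21-23 | J1 23-26 |
Completion: J1=26  J2=21  J3=23
Turnaround (C−A): J1=26  J2=20  J3=22
Waiting = turnaround − burst: J1=15, J2=13, J3=14
Total waiting = 15 + 13 + 14 = 42

42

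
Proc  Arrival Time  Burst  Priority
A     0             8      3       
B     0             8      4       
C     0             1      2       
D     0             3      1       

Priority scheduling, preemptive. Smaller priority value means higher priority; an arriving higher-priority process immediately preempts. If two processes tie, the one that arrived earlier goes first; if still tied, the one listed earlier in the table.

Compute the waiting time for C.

3

Timeline: | D 0-3 | C 3-4 | A 4-12 | B 12-20 |
Completion: A=12  B=20  C=4  D=3
Turnaround (C−A): A=12  B=20  C=4  D=3
Waiting(C) = turnaround − burst = 4 − 1 = 3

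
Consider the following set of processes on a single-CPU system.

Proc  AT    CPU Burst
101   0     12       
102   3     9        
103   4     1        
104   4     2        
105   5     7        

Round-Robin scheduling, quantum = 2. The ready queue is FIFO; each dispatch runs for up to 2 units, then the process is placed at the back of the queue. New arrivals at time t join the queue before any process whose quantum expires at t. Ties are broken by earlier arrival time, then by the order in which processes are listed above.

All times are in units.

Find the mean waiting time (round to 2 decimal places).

Gantt: | 101 0-4 | 102 4-6 | 103 6-7 | 104 7-9 | 101 9-11 | 105 11-13 | 102 13-15 | 101 15-17 | 105 17-19 | 102 19-21 | 101 21-23 | 105 23-25 | 102 25-27 | 101 27-29 | 105 29-30 | 102 30-31 |
Completion: 101=29  102=31  103=7  104=9  105=30
Turnaround (C−A): 101=29  102=28  103=3  104=5  105=25
Waiting times: 101=17, 102=19, 103=2, 104=3, 105=18
Average waiting = (17+19+2+3+18) / 5 = 59/5 = 11.80

11.80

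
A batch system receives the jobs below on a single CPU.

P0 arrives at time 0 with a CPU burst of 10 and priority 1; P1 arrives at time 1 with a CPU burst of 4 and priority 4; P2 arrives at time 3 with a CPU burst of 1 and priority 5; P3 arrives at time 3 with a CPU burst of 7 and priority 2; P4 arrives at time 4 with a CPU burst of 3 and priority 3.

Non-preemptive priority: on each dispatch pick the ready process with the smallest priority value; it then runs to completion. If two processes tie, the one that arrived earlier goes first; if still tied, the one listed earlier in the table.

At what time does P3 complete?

17

Gantt: | P0 0-10 | P3 10-17 | P4 17-20 | P1 20-24 | P2 24-25 |
Completion: P0=10  P1=24  P2=25  P3=17  P4=20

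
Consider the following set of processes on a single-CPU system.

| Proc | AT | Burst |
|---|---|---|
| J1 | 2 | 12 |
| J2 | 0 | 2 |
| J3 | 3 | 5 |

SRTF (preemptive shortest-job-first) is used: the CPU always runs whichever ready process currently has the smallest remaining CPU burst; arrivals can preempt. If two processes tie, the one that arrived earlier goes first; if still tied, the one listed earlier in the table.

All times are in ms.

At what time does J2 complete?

Schedule: | J2 0-2 | J1 2-3 | J3 3-8 | J1 8-19 |
Completion: J1=19  J2=2  J3=8
Turnaround (C−A): J1=17  J2=2  J3=5

2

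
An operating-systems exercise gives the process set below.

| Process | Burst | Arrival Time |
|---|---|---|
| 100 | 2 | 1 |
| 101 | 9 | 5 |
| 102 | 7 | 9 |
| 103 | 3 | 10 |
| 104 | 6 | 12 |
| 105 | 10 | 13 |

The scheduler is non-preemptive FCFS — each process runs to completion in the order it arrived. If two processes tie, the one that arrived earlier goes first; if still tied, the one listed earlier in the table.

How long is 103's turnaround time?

14

Timeline: | idle 0-1 | 100 1-3 | idle 3-5 | 101 5-14 | 102 14-21 | 103 21-24 | 104 24-30 | 105 30-40 |
Completion: 100=3  101=14  102=21  103=24  104=30  105=40
Turnaround(103) = completion − arrival = 24 − 10 = 14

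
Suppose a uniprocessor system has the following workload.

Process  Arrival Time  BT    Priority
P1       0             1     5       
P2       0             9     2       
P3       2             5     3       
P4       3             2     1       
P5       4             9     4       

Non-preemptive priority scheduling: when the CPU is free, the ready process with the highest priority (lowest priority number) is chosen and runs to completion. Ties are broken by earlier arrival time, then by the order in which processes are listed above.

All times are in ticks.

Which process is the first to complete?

P2

Gantt: | P2 0-9 | P4 9-11 | P3 11-16 | P5 16-25 | P1 25-26 |
Completion: P1=26  P2=9  P3=16  P4=11  P5=25
Finish order: P2 → P4 → P3 → P5 → P1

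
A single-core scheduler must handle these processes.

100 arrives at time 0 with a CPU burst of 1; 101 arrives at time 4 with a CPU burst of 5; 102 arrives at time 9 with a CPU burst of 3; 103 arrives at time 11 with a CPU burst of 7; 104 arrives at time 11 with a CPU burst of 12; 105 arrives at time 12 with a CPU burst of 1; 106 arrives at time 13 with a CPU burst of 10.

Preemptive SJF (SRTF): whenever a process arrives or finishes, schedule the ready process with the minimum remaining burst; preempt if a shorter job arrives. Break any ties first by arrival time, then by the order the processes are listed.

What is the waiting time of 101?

0

Schedule: | 100 0-1 | idle 1-4 | 101 4-9 | 102 9-12 | 105 12-13 | 103 13-20 | 106 20-30 | 104 30-42 |
Completion: 100=1  101=9  102=12  103=20  104=42  105=13  106=30
Turnaround (C−A): 100=1  101=5  102=3  103=9  104=31  105=1  106=17
Waiting(101) = turnaround − burst = 5 − 5 = 0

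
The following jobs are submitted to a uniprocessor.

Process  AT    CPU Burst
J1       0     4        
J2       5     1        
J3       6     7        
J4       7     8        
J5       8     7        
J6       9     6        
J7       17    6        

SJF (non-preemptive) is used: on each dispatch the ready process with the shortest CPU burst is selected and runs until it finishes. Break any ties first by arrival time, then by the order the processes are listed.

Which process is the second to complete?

Timeline: | J1 0-4 | idle 4-5 | J2 5-6 | J3 6-13 | J6 13-19 | J7 19-25 | J5 25-32 | J4 32-40 |
Completion: J1=4  J2=6  J3=13  J4=40  J5=32  J6=19  J7=25
Finish order: J1 → J2 → J3 → J6 → J7 → J5 → J4

J2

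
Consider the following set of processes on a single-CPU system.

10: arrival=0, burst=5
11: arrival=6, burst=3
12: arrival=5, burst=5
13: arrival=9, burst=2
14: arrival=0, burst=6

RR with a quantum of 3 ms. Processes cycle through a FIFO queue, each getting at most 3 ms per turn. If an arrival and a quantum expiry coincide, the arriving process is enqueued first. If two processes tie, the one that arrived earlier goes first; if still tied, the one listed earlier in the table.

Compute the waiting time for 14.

11

Schedule: | 10 0-3 | 14 3-6 | 10 6-8 | 12 8-11 | 11 11-14 | 14 14-17 | 13 17-19 | 12 19-21 |
Completion: 10=8  11=14  12=21  13=19  14=17
Turnaround (C−A): 10=8  11=8  12=16  13=10  14=17
Waiting(14) = turnaround − burst = 17 − 6 = 11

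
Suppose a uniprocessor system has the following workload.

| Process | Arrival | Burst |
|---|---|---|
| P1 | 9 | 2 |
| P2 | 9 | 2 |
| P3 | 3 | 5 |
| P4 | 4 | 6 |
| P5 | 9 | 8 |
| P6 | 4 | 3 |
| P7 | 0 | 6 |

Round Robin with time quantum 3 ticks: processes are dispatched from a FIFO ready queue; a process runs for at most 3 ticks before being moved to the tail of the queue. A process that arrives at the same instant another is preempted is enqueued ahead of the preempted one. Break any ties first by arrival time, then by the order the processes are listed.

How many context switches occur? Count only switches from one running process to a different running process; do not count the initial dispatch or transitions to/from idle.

Gantt: | P7 0-3 | P3 3-6 | P7 6-9 | P4 9-12 | P6 12-15 | P3 15-17 | P1 17-19 | P2 19-21 | P5 21-24 | P4 24-27 | P5 27-32 |
Completion: P1=19  P2=21  P3=17  P4=27  P5=32  P6=15  P7=9

10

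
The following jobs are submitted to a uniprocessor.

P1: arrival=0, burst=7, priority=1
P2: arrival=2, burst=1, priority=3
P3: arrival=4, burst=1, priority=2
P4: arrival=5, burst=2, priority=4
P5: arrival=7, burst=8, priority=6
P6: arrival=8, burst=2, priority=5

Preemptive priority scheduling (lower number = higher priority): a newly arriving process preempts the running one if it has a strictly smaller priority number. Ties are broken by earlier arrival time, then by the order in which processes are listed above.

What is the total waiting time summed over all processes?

Schedule: | P1 0-7 | P3 7-8 | P2 8-9 | P4 9-11 | P6 11-13 | P5 13-21 |
Completion: P1=7  P2=9  P3=8  P4=11  P5=21  P6=13
Turnaround (C−A): P1=7  P2=7  P3=4  P4=6  P5=14  P6=5
Waiting = turnaround − burst: P1=0, P2=6, P3=3, P4=4, P5=6, P6=3
Total waiting = 0 + 6 + 3 + 4 + 6 + 3 = 22

22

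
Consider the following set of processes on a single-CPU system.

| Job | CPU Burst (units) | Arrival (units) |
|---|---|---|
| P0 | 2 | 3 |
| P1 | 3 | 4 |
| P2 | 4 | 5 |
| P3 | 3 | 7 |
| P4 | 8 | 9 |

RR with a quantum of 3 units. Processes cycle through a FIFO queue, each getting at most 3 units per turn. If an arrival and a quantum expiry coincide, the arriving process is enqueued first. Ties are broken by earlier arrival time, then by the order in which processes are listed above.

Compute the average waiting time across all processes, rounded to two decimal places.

4.00

Gantt: | idle 0-3 | P0 3-5 | P1 5-8 | P2 8-11 | P3 11-14 | P4 14-17 | P2 17-18 | P4 18-23 |
Completion: P0=5  P1=8  P2=18  P3=14  P4=23
Waiting times: P0=0, P1=1, P2=9, P3=4, P4=6
Average waiting = (0+1+9+4+6) / 5 = 20/5 = 4.00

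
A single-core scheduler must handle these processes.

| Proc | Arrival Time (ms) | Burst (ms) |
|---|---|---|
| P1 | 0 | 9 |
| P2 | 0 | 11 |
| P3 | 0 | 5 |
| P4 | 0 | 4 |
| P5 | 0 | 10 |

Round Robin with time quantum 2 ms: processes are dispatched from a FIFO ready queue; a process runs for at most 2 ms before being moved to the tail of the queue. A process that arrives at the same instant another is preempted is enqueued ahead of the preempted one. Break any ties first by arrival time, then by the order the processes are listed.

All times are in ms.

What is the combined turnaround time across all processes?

Gantt: | P1 0-2 | P2 2-4 | P3 4-6 | P4 6-8 | P5 8-10 | P1 10-12 | P2 12-14 | P3 14-16 | P4 16-18 | P5 18-20 | P1 20-22 | P2 22-24 | P3 24-25 | P5 25-27 | P1 27-29 | P2 29-31 | P5 31-33 | P1 33-34 | P2 34-36 | P5 36-38 | P2 38-39 |
Completion: P1=34  P2=39  P3=25  P4=18  P5=38
Turnaround (C−A): P1=34  P2=39  P3=25  P4=18  P5=38
Turnaround = completion − arrival: P1=34, P2=39, P3=25, P4=18, P5=38
Total turnaround = 34 + 39 + 25 + 18 + 38 = 154

154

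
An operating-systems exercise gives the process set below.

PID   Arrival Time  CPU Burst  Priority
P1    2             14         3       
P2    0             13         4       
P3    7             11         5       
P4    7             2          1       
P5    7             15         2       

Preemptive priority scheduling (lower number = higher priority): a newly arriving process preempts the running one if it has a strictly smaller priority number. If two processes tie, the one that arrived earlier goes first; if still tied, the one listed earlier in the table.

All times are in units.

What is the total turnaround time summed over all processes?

Gantt: | P2 0-2 | P1 2-7 | P4 7-9 | P5 9-24 | P1 24-33 | P2 33-44 | P3 44-55 |
Completion: P1=33  P2=44  P3=55  P4=9  P5=24
Turnaround = completion − arrival: P1=31, P2=44, P3=48, P4=2, P5=17
Total turnaround = 31 + 44 + 48 + 2 + 17 = 142

142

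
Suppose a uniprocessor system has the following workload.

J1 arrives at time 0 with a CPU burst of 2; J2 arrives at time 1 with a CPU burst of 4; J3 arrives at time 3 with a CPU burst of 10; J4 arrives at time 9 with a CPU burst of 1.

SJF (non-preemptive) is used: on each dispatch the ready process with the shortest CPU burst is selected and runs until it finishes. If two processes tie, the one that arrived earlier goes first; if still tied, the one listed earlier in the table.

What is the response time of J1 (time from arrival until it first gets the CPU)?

Schedule: | J1 0-2 | J2 2-6 | J3 6-16 | J4 16-17 |
Completion: J1=2  J2=6  J3=16  J4=17
Turnaround (C−A): J1=2  J2=5  J3=13  J4=8
Response(J1) = first start − arrival = 0 − 0 = 0

0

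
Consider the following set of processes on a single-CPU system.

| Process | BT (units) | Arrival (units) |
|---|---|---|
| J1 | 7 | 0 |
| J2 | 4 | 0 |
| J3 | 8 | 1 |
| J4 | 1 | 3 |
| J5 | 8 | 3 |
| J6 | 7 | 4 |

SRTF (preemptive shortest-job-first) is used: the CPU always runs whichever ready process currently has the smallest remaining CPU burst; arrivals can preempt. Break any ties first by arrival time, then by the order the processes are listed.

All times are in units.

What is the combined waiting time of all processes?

56

Schedule: | J2 0-4 | J4 4-5 | J1 5-12 | J6 12-19 | J3 19-27 | J5 27-35 |
Completion: J1=12  J2=4  J3=27  J4=5  J5=35  J6=19
Turnaround (C−A): J1=12  J2=4  J3=26  J4=2  J5=32  J6=15
Waiting = turnaround − burst: J1=5, J2=0, J3=18, J4=1, J5=24, J6=8
Total waiting = 5 + 0 + 18 + 1 + 24 + 8 = 56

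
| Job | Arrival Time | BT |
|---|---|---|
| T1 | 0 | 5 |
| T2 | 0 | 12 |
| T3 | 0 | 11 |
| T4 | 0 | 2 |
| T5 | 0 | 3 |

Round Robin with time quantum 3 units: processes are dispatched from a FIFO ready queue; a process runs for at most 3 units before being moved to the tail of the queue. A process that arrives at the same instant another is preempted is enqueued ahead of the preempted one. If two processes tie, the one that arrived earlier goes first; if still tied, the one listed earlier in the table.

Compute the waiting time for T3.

22

Gantt: | T1 0-3 | T2 3-6 | T3 6-9 | T4 9-11 | T5 11-14 | T1 14-16 | T2 16-19 | T3 19-22 | T2 22-25 | T3 25-28 | T2 28-31 | T3 31-33 |
Completion: T1=16  T2=31  T3=33  T4=11  T5=14
Waiting(T3) = turnaround − burst = 33 − 11 = 22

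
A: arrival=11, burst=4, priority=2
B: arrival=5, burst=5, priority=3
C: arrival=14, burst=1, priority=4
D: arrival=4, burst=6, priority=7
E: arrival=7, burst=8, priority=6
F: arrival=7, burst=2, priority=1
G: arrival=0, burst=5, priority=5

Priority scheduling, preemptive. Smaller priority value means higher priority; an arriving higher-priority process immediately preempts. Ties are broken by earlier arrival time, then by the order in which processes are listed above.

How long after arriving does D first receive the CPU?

21

Timeline: | G 0-5 | B 5-7 | F 7-9 | B 9-11 | A 11-15 | B 15-16 | C 16-17 | E 17-25 | D 25-31 |
Completion: A=15  B=16  C=17  D=31  E=25  F=9  G=5
Turnaround (C−A): A=4  B=11  C=3  D=27  E=18  F=2  G=5
Response(D) = first start − arrival = 25 − 4 = 21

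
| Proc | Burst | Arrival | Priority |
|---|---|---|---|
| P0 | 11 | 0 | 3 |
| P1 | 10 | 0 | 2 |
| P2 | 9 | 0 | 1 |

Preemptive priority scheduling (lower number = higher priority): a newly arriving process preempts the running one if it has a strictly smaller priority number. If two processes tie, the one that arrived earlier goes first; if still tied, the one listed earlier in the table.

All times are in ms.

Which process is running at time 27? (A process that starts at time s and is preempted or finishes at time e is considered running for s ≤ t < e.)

P0

Gantt: | P2 0-9 | P1 9-19 | P0 19-30 |
Completion: P0=30  P1=19  P2=9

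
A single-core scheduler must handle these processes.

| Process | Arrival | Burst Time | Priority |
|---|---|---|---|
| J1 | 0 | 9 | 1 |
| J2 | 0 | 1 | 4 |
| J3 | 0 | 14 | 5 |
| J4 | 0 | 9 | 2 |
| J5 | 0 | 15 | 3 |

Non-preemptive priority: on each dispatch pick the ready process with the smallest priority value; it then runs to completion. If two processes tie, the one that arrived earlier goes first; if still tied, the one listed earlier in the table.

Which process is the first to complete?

J1

Schedule: | J1 0-9 | J4 9-18 | J5 18-33 | J2 33-34 | J3 34-48 |
Completion: J1=9  J2=34  J3=48  J4=18  J5=33
Finish order: J1 → J4 → J5 → J2 → J3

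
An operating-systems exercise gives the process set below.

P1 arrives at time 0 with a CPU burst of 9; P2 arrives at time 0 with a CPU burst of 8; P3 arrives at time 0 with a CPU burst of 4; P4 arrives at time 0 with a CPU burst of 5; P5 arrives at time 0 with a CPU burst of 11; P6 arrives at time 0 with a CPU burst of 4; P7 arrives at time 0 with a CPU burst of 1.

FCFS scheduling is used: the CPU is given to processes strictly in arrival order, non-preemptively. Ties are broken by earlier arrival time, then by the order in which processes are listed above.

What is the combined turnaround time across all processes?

193

Gantt: | P1 0-9 | P2 9-17 | P3 17-21 | P4 21-26 | P5 26-37 | P6 37-41 | P7 41-42 |
Completion: P1=9  P2=17  P3=21  P4=26  P5=37  P6=41  P7=42
Turnaround (C−A): P1=9  P2=17  P3=21  P4=26  P5=37  P6=41  P7=42
Turnaround = completion − arrival: P1=9, P2=17, P3=21, P4=26, P5=37, P6=41, P7=42
Total turnaround = 9 + 17 + 21 + 26 + 37 + 41 + 42 = 193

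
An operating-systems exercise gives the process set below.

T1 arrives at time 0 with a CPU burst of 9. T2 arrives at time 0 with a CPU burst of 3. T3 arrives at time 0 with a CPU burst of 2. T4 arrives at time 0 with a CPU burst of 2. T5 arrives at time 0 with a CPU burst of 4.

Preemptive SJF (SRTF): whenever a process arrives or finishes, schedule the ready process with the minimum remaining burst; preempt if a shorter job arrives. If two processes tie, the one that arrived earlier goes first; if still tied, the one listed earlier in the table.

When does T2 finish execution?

7

Timeline: | T3 0-2 | T4 2-4 | T2 4-7 | T5 7-11 | T1 11-20 |
Completion: T1=20  T2=7  T3=2  T4=4  T5=11
Turnaround (C−A): T1=20  T2=7  T3=2  T4=4  T5=11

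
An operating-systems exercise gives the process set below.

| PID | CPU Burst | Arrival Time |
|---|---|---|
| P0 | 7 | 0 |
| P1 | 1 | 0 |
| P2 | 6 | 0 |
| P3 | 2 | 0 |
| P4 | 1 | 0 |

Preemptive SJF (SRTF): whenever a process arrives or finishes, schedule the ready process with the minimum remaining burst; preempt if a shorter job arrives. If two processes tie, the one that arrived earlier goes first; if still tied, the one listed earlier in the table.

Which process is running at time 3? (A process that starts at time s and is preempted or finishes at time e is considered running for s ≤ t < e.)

P3

Timeline: | P1 0-1 | P4 1-2 | P3 2-4 | P2 4-10 | P0 10-17 |
Completion: P0=17  P1=1  P2=10  P3=4  P4=2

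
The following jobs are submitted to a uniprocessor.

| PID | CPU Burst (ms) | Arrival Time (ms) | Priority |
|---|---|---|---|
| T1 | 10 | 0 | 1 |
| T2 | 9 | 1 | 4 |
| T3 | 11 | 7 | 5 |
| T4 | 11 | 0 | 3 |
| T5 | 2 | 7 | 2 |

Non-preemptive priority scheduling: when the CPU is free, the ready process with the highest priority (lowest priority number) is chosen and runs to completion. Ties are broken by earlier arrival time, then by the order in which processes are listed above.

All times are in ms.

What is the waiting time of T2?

22

Schedule: | T1 0-10 | T5 10-12 | T4 12-23 | T2 23-32 | T3 32-43 |
Completion: T1=10  T2=32  T3=43  T4=23  T5=12
Waiting(T2) = turnaround − burst = 31 − 9 = 22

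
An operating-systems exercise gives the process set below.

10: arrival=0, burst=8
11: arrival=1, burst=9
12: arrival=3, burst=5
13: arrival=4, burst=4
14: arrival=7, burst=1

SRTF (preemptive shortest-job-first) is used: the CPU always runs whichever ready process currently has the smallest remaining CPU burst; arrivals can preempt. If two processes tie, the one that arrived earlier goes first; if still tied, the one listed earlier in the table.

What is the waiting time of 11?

17

Schedule: | 10 0-8 | 14 8-9 | 13 9-13 | 12 13-18 | 11 18-27 |
Completion: 10=8  11=27  12=18  13=13  14=9
Turnaround (C−A): 10=8  11=26  12=15  13=9  14=2
Waiting(11) = turnaround − burst = 26 − 9 = 17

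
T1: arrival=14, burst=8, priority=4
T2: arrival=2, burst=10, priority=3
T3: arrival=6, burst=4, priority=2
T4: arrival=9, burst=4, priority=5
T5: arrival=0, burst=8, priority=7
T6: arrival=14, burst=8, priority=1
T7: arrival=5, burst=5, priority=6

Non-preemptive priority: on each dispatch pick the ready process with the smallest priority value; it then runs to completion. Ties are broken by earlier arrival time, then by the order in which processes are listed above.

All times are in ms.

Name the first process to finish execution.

T5

Schedule: | T5 0-8 | T3 8-12 | T2 12-22 | T6 22-30 | T1 30-38 | T4 38-42 | T7 42-47 |
Completion: T1=38  T2=22  T3=12  T4=42  T5=8  T6=30  T7=47
Finish order: T5 → T3 → T2 → T6 → T1 → T4 → T7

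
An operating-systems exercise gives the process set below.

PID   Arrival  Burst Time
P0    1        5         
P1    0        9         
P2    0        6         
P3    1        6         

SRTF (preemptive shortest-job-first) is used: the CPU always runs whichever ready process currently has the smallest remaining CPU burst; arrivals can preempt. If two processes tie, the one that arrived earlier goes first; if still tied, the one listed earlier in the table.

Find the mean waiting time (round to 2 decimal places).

Schedule: | P2 0-6 | P0 6-11 | P3 11-17 | P1 17-26 |
Completion: P0=11  P1=26  P2=6  P3=17
Waiting times: P0=5, P1=17, P2=0, P3=10
Average waiting = (5+17+0+10) / 4 = 32/4 = 8.00

8.00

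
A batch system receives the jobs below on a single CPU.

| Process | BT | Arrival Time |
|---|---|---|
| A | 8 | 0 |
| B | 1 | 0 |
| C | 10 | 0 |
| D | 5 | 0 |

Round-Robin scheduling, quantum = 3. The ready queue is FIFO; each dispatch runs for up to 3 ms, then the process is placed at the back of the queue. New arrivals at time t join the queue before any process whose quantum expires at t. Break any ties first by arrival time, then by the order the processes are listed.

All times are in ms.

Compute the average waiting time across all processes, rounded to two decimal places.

10.50

Schedule: | A 0-3 | B 3-4 | C 4-7 | D 7-10 | A 10-13 | C 13-16 | D 16-18 | A 18-20 | C 20-24 |
Completion: A=20  B=4  C=24  D=18
Waiting times: A=12, B=3, C=14, D=13
Average waiting = (12+3+14+13) / 4 = 42/4 = 10.50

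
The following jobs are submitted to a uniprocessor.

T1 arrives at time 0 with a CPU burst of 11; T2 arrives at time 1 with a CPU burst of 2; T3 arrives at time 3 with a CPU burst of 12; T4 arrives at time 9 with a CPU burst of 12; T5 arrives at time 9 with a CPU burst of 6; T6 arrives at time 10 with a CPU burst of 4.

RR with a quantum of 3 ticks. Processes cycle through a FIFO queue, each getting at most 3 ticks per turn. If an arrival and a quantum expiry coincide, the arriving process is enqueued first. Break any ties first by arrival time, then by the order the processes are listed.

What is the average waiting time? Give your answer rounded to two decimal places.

Timeline: | T1 0-3 | T2 3-5 | T3 5-8 | T1 8-11 | T3 11-14 | T4 14-17 | T5 17-20 | T6 20-23 | T1 23-26 | T3 26-29 | T4 29-32 | T5 32-35 | T6 35-36 | T1 36-38 | T3 38-41 | T4 41-47 |
Completion: T1=38  T2=5  T3=41  T4=47  T5=35  T6=36
Turnaround (C−A): T1=38  T2=4  T3=38  T4=38  T5=26  T6=26
Waiting times: T1=27, T2=2, T3=26, T4=26, T5=20, T6=22
Average waiting = (27+2+26+26+20+22) / 6 = 123/6 = 20.50

20.50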